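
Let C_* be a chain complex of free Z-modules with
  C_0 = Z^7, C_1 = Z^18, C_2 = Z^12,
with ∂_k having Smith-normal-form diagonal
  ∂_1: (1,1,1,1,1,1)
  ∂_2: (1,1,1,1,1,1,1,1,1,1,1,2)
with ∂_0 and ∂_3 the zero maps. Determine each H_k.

H_0 ≅ Z,  H_1 ≅ Z_2,  H_2 = 0.

H_0: b_0 = 7 − 0 − 6 = 1; torsion from ∂_1 factors > 1: none. So H_0 ≅ Z.
H_1: b_1 = 18 − 6 − 12 = 0; torsion from ∂_2 factors > 1: [2]. So H_1 ≅ Z_2.
H_2: b_2 = 12 − 12 − 0 = 0; torsion from ∂_3 factors > 1: none. So H_2 ≅ 0.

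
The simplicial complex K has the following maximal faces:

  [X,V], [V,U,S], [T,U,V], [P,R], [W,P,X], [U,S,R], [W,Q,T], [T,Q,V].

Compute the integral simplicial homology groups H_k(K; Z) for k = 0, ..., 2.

H_0 = Z,  H_1 = Z^2,  H_2 = 0.

We work with the vertex ordering P < Q < R < S < T < U < V < W < X. The simplices of K, each written with vertices in increasing order, are:

  0-simplices (9): P, Q, R, S, T, U, V, W, X
  1-simplices (16): PR, PW, PX, QT, QV, QW, RS, RU, SU, SV, TU, TV, TW, UV, VX, WX
  2-simplices (6): PWX, QTV, QTW, RSU, SUV, TUV

giving chain groups C_0 ≅ Z^9, C_1 ≅ Z^16, C_2 ≅ Z^6.

∂_1: C_1 → C_0 maps an edge to its endpoints' difference, ∂[p,q] = q − p. For instance
  ∂PR = R − P.
The 9×16 boundary matrix has rank 8 and Smith normal form diag(1,1,1,1,1,1,1,1).

Boundary ∂_2: C_2 → C_1 acts by ∂[p,q,r] = [q,r] − [p,r] + [p,q]. For instance
  ∂QTV = TV − QV + QT,
  ∂RSU = SU − RU + RS.
The resulting 16×6 matrix has rank 6, and its Smith normal form has invariant factors (1,1,1,1,1,1).

Reading off H_k = ker ∂_k / im ∂_{k+1}:

  H_0: rank C_0 − rank ∂_1 = 9 − 8 = 1, and the invariant factors of ∂_1 are all 1, so H_0 ≅ Z.
  H_1: rank ker ∂_1 − rank ∂_2 = (16 − 8) − 6 = 2, and the invariant factors of ∂_2 are all 1, so H_1 ≅ Z^2.
  H_2: rank ker ∂_2 − rank ∂_3 = (6 − 6) − 0 = 0, and there is no ∂_3, so H_2 ≅ 0.

As a check, the Euler characteristic is 9 − 16 + 6 = -1, which agrees with 1 − 2 + 0 = -1.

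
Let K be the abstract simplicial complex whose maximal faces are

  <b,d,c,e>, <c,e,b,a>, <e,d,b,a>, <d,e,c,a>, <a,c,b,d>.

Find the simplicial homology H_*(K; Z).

We work with the vertex ordering a < b < c < d < e. The simplices of K, each written with vertices in increasing order, are:

  0-simplices (5): a, b, c, d, e
  1-simplices (10): ab, ac, ad, ae, bc, bd, be, cd, ce, de
  2-simplices (10): abc, abd, abe, acd, ace, ade, bcd, bce, bde, cde
  3-simplices (5): abcd, abce, abde, acde, bcde

giving chain groups C_0 ≅ Z^5, C_1 ≅ Z^10, C_2 ≅ Z^10, C_3 ≅ Z^5.

∂_1: C_1 → C_0 maps an edge to its endpoints' difference, ∂[p,q] = q − p.
The 5×10 boundary matrix has rank 4 and Smith normal form diag(1,1,1,1).

∂_2: C_2 → C_1 acts by ∂[p,q,r] = [q,r] − [p,r] + [p,q]. For instance
  ∂abc = bc − ac + ab,
  ∂abd = bd − ad + ab.
The 10×10 boundary matrix has rank 6 and Smith normal form diag(1,1,1,1,1,1).

∂_3: C_3 → C_2 sends each 3-simplex σ to the alternating sum Σ_i (−1)^i (σ with its i-th vertex removed). For instance
  ∂abcd = bcd − acd + abd − abc,
  ∂abde = bde − ade + abe − abd.
The resulting 10×5 matrix has rank 4, and its Smith normal form has invariant factors (1,1,1,1).

Computing H_k = (kernel of ∂_k) / (image of ∂_{k+1}):

  H_0: rank C_0 − rank ∂_1 = 5 − 4 = 1, and the invariant factors of ∂_1 are all 1, so H_0 = Z.
  H_1: rank ker ∂_1 − rank ∂_2 = (10 − 4) − 6 = 0, and the invariant factors of ∂_2 are all 1, so H_1 = 0.
  H_2: rank ker ∂_2 − rank ∂_3 = (10 − 6) − 4 = 0, and the invariant factors of ∂_3 are all 1, so H_2 = 0.
  H_3: rank ker ∂_3 − rank ∂_4 = (5 − 4) − 0 = 1, and there is no ∂_4, so H_3 = Z.

As a check, the Euler characteristic is 5 − 10 + 10 − 5 = 0, which agrees with 1 − 0 + 0 − 1 = 0.

H_0 ≅ Z,  H_1 = 0,  H_2 = 0,  H_3 ≅ Z.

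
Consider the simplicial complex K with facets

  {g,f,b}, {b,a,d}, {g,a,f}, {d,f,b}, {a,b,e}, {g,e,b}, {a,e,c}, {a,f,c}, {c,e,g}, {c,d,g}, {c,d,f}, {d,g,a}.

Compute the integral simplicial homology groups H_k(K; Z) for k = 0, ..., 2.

Order the vertices as a < b < c < d < e < f < g. Listing each simplex with vertices in this order, K has dimension 2 with simplices:

  0-simplices (7): a, b, c, d, e, f, g
  1-simplices (18): ab, ac, ad, ae, af, ag, bd, be, bf, bg, cd, ce, cf, cg, df, dg, eg, fg
  2-simplices (12): abd, abe, ace, acf, adg, afg, bdf, beg, bfg, cdf, cdg, ceg

so the chain groups are C_0 ≅ Z^7, C_1 ≅ Z^18, C_2 ≅ Z^12.

Boundary ∂_1: C_1 → C_0 is given by ∂[p,q] = [q] − [p].
As a 7×18 matrix over Z this has rank 6, with invariant factors (1,1,1,1,1,1).

The boundary map ∂_2: C_2 → C_1 maps a triangle to the signed sum of its edges. For instance
  ∂ace = ce − ae + ac,
  ∂bdf = df − bf + bd.
As a 18×12 matrix over Z this has rank 12, with invariant factors (1,1,1,1,1,1,1,1,1,1,1,2).

Reading off H_k = ker ∂_k / im ∂_{k+1}:

  H_0: rank C_0 − rank ∂_1 = 7 − 6 = 1, and the invariant factors of ∂_1 are all 1, so H_0 ≅ Z.
  H_1: rank ker ∂_1 − rank ∂_2 = (18 − 6) − 12 = 0, and ∂_2 has invariant factor 2 > 1, so H_1 ≅ Z/2Z.
  H_2: rank ker ∂_2 − rank ∂_3 = (12 − 12) − 0 = 0, and there is no ∂_3, so H_2 ≅ 0.

As a check, the Euler characteristic is 7 − 18 + 12 = 1, which agrees with 1 − 0 + 0 = 1.
(K is a triangulation of the real projective plane RP^2.)

H_0 = Z,  H_1 = Z/2Z,  H_2 = 0.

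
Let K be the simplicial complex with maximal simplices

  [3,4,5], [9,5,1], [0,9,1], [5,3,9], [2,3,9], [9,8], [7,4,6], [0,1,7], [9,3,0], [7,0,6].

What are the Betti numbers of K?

Fix the vertex order 0 < 1 < 2 < 3 < 4 < 5 < 6 < 7 < 8 < 9 and write every simplex with vertices in increasing order. Then dim K = 2 and the simplices of K are:

  0-simplices (10): [0], [1], [2], [3], [4], [5], [6], [7], [8], [9]
  1-simplices (19): [0,1], [0,3], [0,6], [0,7], [0,9], [1,5], [1,7], [1,9], [2,3], [2,9], [3,4], [3,5], [3,9], [4,5], [4,6], [4,7], [5,9], [6,7], [8,9]
  2-simplices (9): [0,1,7], [0,1,9], [0,3,9], [0,6,7], [1,5,9], [2,3,9], [3,4,5], [3,5,9], [4,6,7]

so the chain groups are C_0 ≅ Z^10, C_1 ≅ Z^19, C_2 ≅ Z^9.

The boundary map ∂_1: C_1 → C_0 is given by ∂[p,q] = [q] − [p]. For instance
  ∂[3,5] = [5] − [3].
This gives a 10×19 integer matrix of rank 9; reducing to Smith normal form yields diagonal entries (1,1,1,1,1,1,1,1,1).

The boundary map ∂_2: C_2 → C_1 maps a triangle to the signed sum of its edges. For instance
  ∂[4,6,7] = [6,7] − [4,7] + [4,6],
  ∂[0,1,9] = [1,9] − [0,9] + [0,1].
This gives a 19×9 integer matrix of rank 9; reducing to Smith normal form yields diagonal entries (1,1,1,1,1,1,1,1,1).

Computing H_k = (kernel of ∂_k) / (image of ∂_{k+1}):

  H_0: rank C_0 − rank ∂_1 = 10 − 9 = 1, and the invariant factors of ∂_1 are all 1, so H_0 = Z.
  H_1: rank ker ∂_1 − rank ∂_2 = (19 − 9) − 9 = 1, and the invariant factors of ∂_2 are all 1, so H_1 = Z.
  H_2: rank ker ∂_2 − rank ∂_3 = (9 − 9) − 0 = 0, and there is no ∂_3, so H_2 = 0.

Hence the Betti numbers are b_0 = 1, b_1 = 1, b_2 = 0.

b_0 = 1, b_1 = 1, b_2 = 0.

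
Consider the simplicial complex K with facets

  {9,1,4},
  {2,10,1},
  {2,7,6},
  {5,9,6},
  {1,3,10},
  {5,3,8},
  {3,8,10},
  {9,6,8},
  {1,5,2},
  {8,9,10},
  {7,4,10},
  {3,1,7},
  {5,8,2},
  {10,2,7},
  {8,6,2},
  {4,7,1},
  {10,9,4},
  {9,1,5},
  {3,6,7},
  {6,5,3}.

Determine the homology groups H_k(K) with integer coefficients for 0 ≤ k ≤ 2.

Fix the vertex order 1 < 2 < 3 < 4 < 5 < 6 < 7 < 8 < 9 < 10 and write every simplex with vertices in increasing order. Then dim K = 2 and the simplices of K are:

  0-simplices (10): [1], [2], [3], [4], [5], [6], [7], [8], [9], [10]
  1-simplices (30): (30 of them)
  2-simplices (20): (20 of them)

giving chain groups C_0 ≅ Z^10, C_1 ≅ Z^30, C_2 ≅ Z^20.

Boundary ∂_1: C_1 → C_0 maps an edge to its endpoints' difference, ∂[p,q] = q − p.
As a 10×30 matrix over Z this has rank 9, with invariant factors (1,1,1,1,1,1,1,1,1).

Boundary ∂_2: C_2 → C_1 sends each 2-simplex [p,q,r] to [q,r] − [p,r] + [p,q]. For instance
  ∂[2,5,8] = [5,8] − [2,8] + [2,5],
  ∂[2,7,10] = [7,10] − [2,10] + [2,7].
As a 30×20 matrix over Z this has rank 20, with invariant factors (1,1,1,1,1,1,1,1,1,1,1,1,1,1,1,1,1,1,1,2).

From H_k ≅ ker(∂_k) / im(∂_{k+1}) we obtain:

  H_0: rank C_0 − rank ∂_1 = 10 − 9 = 1, and the invariant factors of ∂_1 are all 1, so H_0 = Z.
  H_1: rank ker ∂_1 − rank ∂_2 = (30 − 9) − 20 = 1, and ∂_2 has invariant factor 2 > 1, so H_1 = Z ⊕ Z/2.
  H_2: rank ker ∂_2 − rank ∂_3 = (20 − 20) − 0 = 0, and there is no ∂_3, so H_2 = 0.

H_0 ≅ Z,  H_1 ≅ Z ⊕ Z/2,  H_2 = 0.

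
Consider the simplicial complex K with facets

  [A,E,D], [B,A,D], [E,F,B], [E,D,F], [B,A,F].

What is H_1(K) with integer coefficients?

H_1 = Z.

We work with the vertex ordering A < B < D < E < F. The simplices of K, each written with vertices in increasing order, are:

  0-simplices (5): A, B, D, E, F
  1-simplices (10): AB, AD, AE, AF, BD, BE, BF, DE, DF, EF
  2-simplices (5): ABD, ABF, ADE, BEF, DEF

Hence C_0 ≅ Z^5, C_1 ≅ Z^10, C_2 ≅ Z^5.

Boundary ∂_1: C_1 → C_0 maps an edge to its endpoints' difference, ∂[p,q] = q − p.
The 5×10 boundary matrix has rank 4 and Smith normal form diag(1,1,1,1).

∂_2: C_2 → C_1 acts by ∂[p,q,r] = [q,r] − [p,r] + [p,q]. For instance
  ∂BEF = EF − BF + BE,
  ∂ABF = BF − AF + AB.
The 10×5 boundary matrix has rank 5 and Smith normal form diag(1,1,1,1,1).

Reading off H_k = ker ∂_k / im ∂_{k+1}:

  H_1: rank ker ∂_1 − rank ∂_2 = (10 − 4) − 5 = 1, and the invariant factors of ∂_2 are all 1, so H_1 ≅ Z.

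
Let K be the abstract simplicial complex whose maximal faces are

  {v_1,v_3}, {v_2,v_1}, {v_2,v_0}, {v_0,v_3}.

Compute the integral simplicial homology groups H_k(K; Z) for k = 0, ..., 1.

Take the total order v_0 < v_1 < v_2 < v_3 on the vertex set. Then K (dimension 1) consists of the simplices:

  0-simplices (4): [v_0], [v_1], [v_2], [v_3]
  1-simplices (4): [v_0,v_2], [v_0,v_3], [v_1,v_2], [v_1,v_3]

giving chain groups C_0 ≅ Z^4, C_1 ≅ Z^4.

The boundary map ∂_1: C_1 → C_0 maps an edge to its endpoints' difference, ∂[p,q] = q − p. For instance
  ∂[v_0,v_3] = [v_3] − [v_0].
The 4×4 boundary matrix has rank 3 and Smith normal form diag(1,1,1).

Reading off H_k = ker ∂_k / im ∂_{k+1}:

  H_0: rank C_0 − rank ∂_1 = 4 − 3 = 1, and the invariant factors of ∂_1 are all 1, so H_0 = Z.
  H_1: rank ker ∂_1 − rank ∂_2 = (4 − 3) − 0 = 1, and there is no ∂_2, so H_1 = Z.

(K is a triangulation of the circle S^1.)

H_0 = Z,  H_1 = Z.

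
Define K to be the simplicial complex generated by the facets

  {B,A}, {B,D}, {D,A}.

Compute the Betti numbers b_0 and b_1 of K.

b_0 = 1, b_1 = 1.

Take the total order A < B < D on the vertex set. Then K (dimension 1) consists of the simplices:

  0-simplices (3): A, B, D
  1-simplices (3): AB, AD, BD

giving chain groups C_0 ≅ Z^3, C_1 ≅ Z^3.

The boundary map ∂_1: C_1 → C_0 sends each edge [p,q] (with p < q) to q − p. For instance
  ∂BD = D − B.
This gives a 3×3 integer matrix of rank 2; reducing to Smith normal form yields diagonal entries (1,1).

Now H_k = ker ∂_k / im ∂_{k+1}, so:

  H_0: rank C_0 − rank ∂_1 = 3 − 2 = 1, and the invariant factors of ∂_1 are all 1, so H_0 = Z.
  H_1: rank ker ∂_1 − rank ∂_2 = (3 − 2) − 0 = 1, and there is no ∂_2, so H_1 = Z.

(K is a triangulation of the circle S^1.)

Hence the Betti numbers are b_0 = 1, b_1 = 1.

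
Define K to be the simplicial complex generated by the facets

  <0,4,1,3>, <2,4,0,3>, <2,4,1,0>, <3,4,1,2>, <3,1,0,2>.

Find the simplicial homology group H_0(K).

H_0 = Z.

Fix the vertex order 0 < 1 < 2 < 3 < 4 and write every simplex with vertices in increasing order. Then dim K = 3 and the simplices of K are:

  0-simplices (5): [0], [1], [2], [3], [4]
  1-simplices (10): [0,1], [0,2], [0,3], [0,4], [1,2], [1,3], [1,4], [2,3], [2,4], [3,4]
  2-simplices (10): [0,1,2], [0,1,3], [0,1,4], [0,2,3], [0,2,4], [0,3,4], [1,2,3], [1,2,4], [1,3,4], [2,3,4]
  3-simplices (5): [0,1,2,3], [0,1,2,4], [0,1,3,4], [0,2,3,4], [1,2,3,4]

Hence C_0 ≅ Z^5, C_1 ≅ Z^10, C_2 ≅ Z^10, C_3 ≅ Z^5.

∂_1: C_1 → C_0 is given by ∂[p,q] = [q] − [p].
This gives a 5×10 integer matrix of rank 4; reducing to Smith normal form yields diagonal entries (1,1,1,1).

Boundary ∂_2: C_2 → C_1 sends each 2-simplex [p,q,r] to [q,r] − [p,r] + [p,q]. For instance
  ∂[0,1,4] = [1,4] − [0,4] + [0,1],
  ∂[0,2,4] = [2,4] − [0,4] + [0,2].
This gives a 10×10 integer matrix of rank 6; reducing to Smith normal form yields diagonal entries (1,1,1,1,1,1).

Boundary ∂_3: C_3 → C_2 sends each 3-simplex σ to the alternating sum Σ_i (−1)^i (σ with its i-th vertex removed). For instance
  ∂[0,2,3,4] = [2,3,4] − [0,3,4] + [0,2,4] − [0,2,3],
  ∂[0,1,2,3] = [1,2,3] − [0,2,3] + [0,1,3] − [0,1,2].
This gives a 10×5 integer matrix of rank 4; reducing to Smith normal form yields diagonal entries (1,1,1,1).

Now H_k = ker ∂_k / im ∂_{k+1}, so:

  H_0: rank C_0 − rank ∂_1 = 5 − 4 = 1, and the invariant factors of ∂_1 are all 1, so H_0 ≅ Z.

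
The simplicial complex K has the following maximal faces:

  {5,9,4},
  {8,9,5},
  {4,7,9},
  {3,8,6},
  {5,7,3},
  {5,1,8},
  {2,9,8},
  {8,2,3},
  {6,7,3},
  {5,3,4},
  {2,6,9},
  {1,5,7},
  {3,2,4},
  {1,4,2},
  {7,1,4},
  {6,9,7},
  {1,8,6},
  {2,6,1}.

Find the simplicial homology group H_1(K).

Order the vertices as 1 < 2 < 3 < 4 < 5 < 6 < 7 < 8 < 9. Listing each simplex with vertices in this order, K has dimension 2 with simplices:

  0-simplices (9): [1], [2], [3], [4], [5], [6], [7], [8], [9]
  1-simplices (27): (27 of them)
  2-simplices (18): [1,2,4], [1,2,6], [1,4,7], [1,5,7], [1,5,8], [1,6,8], [2,3,4], [2,3,8], [2,6,9], [2,8,9], [3,4,5], [3,5,7], [3,6,7], [3,6,8], [4,5,9], [4,7,9], [5,8,9], [6,7,9]

Hence C_0 ≅ Z^9, C_1 ≅ Z^27, C_2 ≅ Z^18.

∂_1: C_1 → C_0 maps an edge to its endpoints' difference, ∂[p,q] = q − p. For instance
  ∂[1,7] = [7] − [1].
The 9×27 boundary matrix has rank 8 and Smith normal form diag(1,1,1,1,1,1,1,1).

Boundary ∂_2: C_2 → C_1 sends each 2-simplex [p,q,r] to [q,r] − [p,r] + [p,q]. For instance
  ∂[6,7,9] = [7,9] − [6,9] + [6,7],
  ∂[3,6,8] = [6,8] − [3,8] + [3,6].
This gives a 27×18 integer matrix of rank 18; reducing to Smith normal form yields diagonal entries (1,1,1,1,1,1,1,1,1,1,1,1,1,1,1,1,1,2).

Reading off H_k = ker ∂_k / im ∂_{k+1}:

  H_1: rank ker ∂_1 − rank ∂_2 = (27 − 8) − 18 = 1, and ∂_2 has invariant factor 2 > 1, so H_1 = Z × Z/2.

H_1 ≅ Z × Z/2.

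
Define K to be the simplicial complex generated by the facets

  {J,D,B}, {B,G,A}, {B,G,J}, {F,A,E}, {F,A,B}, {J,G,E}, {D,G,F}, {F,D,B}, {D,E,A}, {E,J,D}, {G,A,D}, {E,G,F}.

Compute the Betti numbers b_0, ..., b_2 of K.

Order the vertices as A < B < D < E < F < G < J. Listing each simplex with vertices in this order, K has dimension 2 with simplices:

  0-simplices (7): A, B, D, E, F, G, J
  1-simplices (18): AB, AD, AE, AF, AG, BD, BF, BG, BJ, DE, DF, DG, DJ, EF, EG, EJ, FG, GJ
  2-simplices (12): ABF, ABG, ADE, ADG, AEF, BDF, BDJ, BGJ, DEJ, DFG, EFG, EGJ

Hence C_0 ≅ Z^7, C_1 ≅ Z^18, C_2 ≅ Z^12.

The boundary map ∂_1: C_1 → C_0 maps an edge to its endpoints' difference, ∂[p,q] = q − p.
As a 7×18 matrix over Z this has rank 6, with invariant factors (1,1,1,1,1,1).

∂_2: C_2 → C_1 sends each 2-simplex [p,q,r] to [q,r] − [p,r] + [p,q]. For instance
  ∂AEF = EF − AF + AE,
  ∂BDF = DF − BF + BD.
The resulting 18×12 matrix has rank 12, and its Smith normal form has invariant factors (1,1,1,1,1,1,1,1,1,1,1,2).

Reading off H_k = ker ∂_k / im ∂_{k+1}:

  H_0: rank C_0 − rank ∂_1 = 7 − 6 = 1, and the invariant factors of ∂_1 are all 1, so H_0 ≅ Z.
  H_1: rank ker ∂_1 − rank ∂_2 = (18 − 6) − 12 = 0, and ∂_2 has invariant factor 2 > 1, so H_1 ≅ Z_2.
  H_2: rank ker ∂_2 − rank ∂_3 = (12 − 12) − 0 = 0, and there is no ∂_3, so H_2 ≅ 0.

Hence the Betti numbers are b_0 = 1, b_1 = 0, b_2 = 0.

b_0 = 1, b_1 = 0, b_2 = 0.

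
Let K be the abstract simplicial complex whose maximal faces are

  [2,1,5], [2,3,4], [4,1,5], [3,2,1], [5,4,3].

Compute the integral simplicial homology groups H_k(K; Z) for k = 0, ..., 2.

H_0 = Z,  H_1 = Z,  H_2 = 0.

Fix the vertex order 1 < 2 < 3 < 4 < 5 and write every simplex with vertices in increasing order. Then dim K = 2 and the simplices of K are:

  0-simplices (5): [1], [2], [3], [4], [5]
  1-simplices (10): [1,2], [1,3], [1,4], [1,5], [2,3], [2,4], [2,5], [3,4], [3,5], [4,5]
  2-simplices (5): [1,2,3], [1,2,5], [1,4,5], [2,3,4], [3,4,5]

so the chain groups are C_0 ≅ Z^5, C_1 ≅ Z^10, C_2 ≅ Z^5.

Boundary ∂_1: C_1 → C_0 sends each edge [p,q] (with p < q) to q − p.
The 5×10 boundary matrix has rank 4 and Smith normal form diag(1,1,1,1).

Boundary ∂_2: C_2 → C_1 acts by ∂[p,q,r] = [q,r] − [p,r] + [p,q]. For instance
  ∂[2,3,4] = [3,4] − [2,4] + [2,3],
  ∂[1,2,3] = [2,3] − [1,3] + [1,2].
The 10×5 boundary matrix has rank 5 and Smith normal form diag(1,1,1,1,1).

From H_k ≅ ker(∂_k) / im(∂_{k+1}) we obtain:

  H_0: rank C_0 − rank ∂_1 = 5 − 4 = 1, and the invariant factors of ∂_1 are all 1, so H_0 = Z.
  H_1: rank ker ∂_1 − rank ∂_2 = (10 − 4) − 5 = 1, and the invariant factors of ∂_2 are all 1, so H_1 = Z.
  H_2: rank ker ∂_2 − rank ∂_3 = (5 − 5) − 0 = 0, and there is no ∂_3, so H_2 = 0.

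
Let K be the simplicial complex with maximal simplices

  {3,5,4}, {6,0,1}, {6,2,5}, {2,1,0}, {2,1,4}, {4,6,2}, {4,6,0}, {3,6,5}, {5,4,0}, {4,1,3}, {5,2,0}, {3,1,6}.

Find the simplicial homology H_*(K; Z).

H_0 ≅ Z,  H_1 ≅ Z/2Z,  H_2 = 0.

Order the vertices as 0 < 1 < 2 < 3 < 4 < 5 < 6. Listing each simplex with vertices in this order, K has dimension 2 with simplices:

  0-simplices (7): [0], [1], [2], [3], [4], [5], [6]
  1-simplices (18): [0,1], [0,2], [0,4], [0,5], [0,6], [1,2], [1,3], [1,4], [1,6], [2,4], [2,5], [2,6], [3,4], [3,5], [3,6], [4,5], [4,6], [5,6]
  2-simplices (12): [0,1,2], [0,1,6], [0,2,5], [0,4,5], [0,4,6], [1,2,4], [1,3,4], [1,3,6], [2,4,6], [2,5,6], [3,4,5], [3,5,6]

Hence C_0 ≅ Z^7, C_1 ≅ Z^18, C_2 ≅ Z^12.

The boundary map ∂_1: C_1 → C_0 maps an edge to its endpoints' difference, ∂[p,q] = q − p.
The 7×18 boundary matrix has rank 6 and Smith normal form diag(1,1,1,1,1,1).

The boundary map ∂_2: C_2 → C_1 acts by ∂[p,q,r] = [q,r] − [p,r] + [p,q]. For instance
  ∂[0,4,5] = [4,5] − [0,5] + [0,4],
  ∂[0,2,5] = [2,5] − [0,5] + [0,2].
This gives a 18×12 integer matrix of rank 12; reducing to Smith normal form yields diagonal entries (1,1,1,1,1,1,1,1,1,1,1,2).

From H_k ≅ ker(∂_k) / im(∂_{k+1}) we obtain:

  H_0: rank C_0 − rank ∂_1 = 7 − 6 = 1, and the invariant factors of ∂_1 are all 1, so H_0 = Z.
  H_1: rank ker ∂_1 − rank ∂_2 = (18 − 6) − 12 = 0, and ∂_2 has invariant factor 2 > 1, so H_1 = Z/2Z.
  H_2: rank ker ∂_2 − rank ∂_3 = (12 − 12) − 0 = 0, and there is no ∂_3, so H_2 = 0.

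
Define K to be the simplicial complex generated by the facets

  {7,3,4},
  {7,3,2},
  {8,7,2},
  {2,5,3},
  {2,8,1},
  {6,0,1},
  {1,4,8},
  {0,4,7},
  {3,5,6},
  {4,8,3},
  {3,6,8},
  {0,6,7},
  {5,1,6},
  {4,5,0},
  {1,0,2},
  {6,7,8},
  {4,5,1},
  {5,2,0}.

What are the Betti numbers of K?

K has 9 vertices, 27 edges, 18 triangles.
rank ∂_0 = 0, rank ∂_1 = 8 ⇒ b_0 = 9 − 0 − 8 = 1; all invariant factors of ∂_1 are 1 so no torsion. So H_0 ≅ Z.
rank ∂_1 = 8, rank ∂_2 = 18 ⇒ b_1 = 27 − 8 − 18 = 1; ∂_2 has invariant factor(s) [2] giving torsion. So H_1 ≅ Z ⊕ Z/2.
rank ∂_2 = 18, rank ∂_3 = 0 ⇒ b_2 = 18 − 18 − 0 = 0. So H_2 ≅ 0.

b_0 = 1, b_1 = 1, b_2 = 0.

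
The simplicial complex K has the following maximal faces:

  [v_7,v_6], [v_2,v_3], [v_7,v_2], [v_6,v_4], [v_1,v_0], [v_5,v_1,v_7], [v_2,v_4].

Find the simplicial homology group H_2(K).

Order the vertices as v_0 < v_1 < v_2 < v_3 < v_4 < v_5 < v_6 < v_7. Listing each simplex with vertices in this order, K has dimension 2 with simplices:

  0-simplices (8): [v_0], [v_1], [v_2], [v_3], [v_4], [v_5], [v_6], [v_7]
  1-simplices (9): [v_0,v_1], [v_1,v_5], [v_1,v_7], [v_2,v_3], [v_2,v_4], [v_2,v_7], [v_4,v_6], [v_5,v_7], [v_6,v_7]
  2-simplices (1): [v_1,v_5,v_7]

giving chain groups C_0 ≅ Z^8, C_1 ≅ Z^9, C_2 ≅ Z^1.

The boundary map ∂_1: C_1 → C_0 maps an edge to its endpoints' difference, ∂[p,q] = q − p. For instance
  ∂[v_4,v_6] = [v_6] − [v_4].
The resulting 8×9 matrix has rank 7, and its Smith normal form has invariant factors (1,1,1,1,1,1,1).

Boundary ∂_2: C_2 → C_1 acts by ∂[p,q,r] = [q,r] − [p,r] + [p,q]. For instance
  ∂[v_1,v_5,v_7] = [v_5,v_7] − [v_1,v_7] + [v_1,v_5].
The resulting 9×1 matrix has rank 1, and its Smith normal form has invariant factors (1).

Now H_k = ker ∂_k / im ∂_{k+1}, so:

  H_2: rank ker ∂_2 − rank ∂_3 = (1 − 1) − 0 = 0, and there is no ∂_3, so H_2 ≅ 0.

H_2 ≅ 0.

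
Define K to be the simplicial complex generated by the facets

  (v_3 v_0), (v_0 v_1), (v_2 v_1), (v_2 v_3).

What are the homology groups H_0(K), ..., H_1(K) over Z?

K has 4 vertices, 4 edges.
rank ∂_0 = 0, rank ∂_1 = 3 ⇒ b_0 = 4 − 0 − 3 = 1; all invariant factors of ∂_1 are 1 so no torsion. So H_0 = Z.
rank ∂_1 = 3, rank ∂_2 = 0 ⇒ b_1 = 4 − 3 − 0 = 1. So H_1 = Z.

H_0 = Z,  H_1 = Z.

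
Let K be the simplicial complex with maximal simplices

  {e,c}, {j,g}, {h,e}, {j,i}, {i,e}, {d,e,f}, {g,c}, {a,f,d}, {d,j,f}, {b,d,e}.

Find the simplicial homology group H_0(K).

H_0 = Z.

Take the total order a < b < c < d < e < f < g < h < i < j on the vertex set. Then K (dimension 2) consists of the simplices:

  0-simplices (10): a, b, c, d, e, f, g, h, i, j
  1-simplices (15): ad, af, bd, be, ce, cg, de, df, dj, ef, eh, ei, fj, gj, ij
  2-simplices (4): adf, bde, def, dfj

giving chain groups C_0 ≅ Z^10, C_1 ≅ Z^15, C_2 ≅ Z^4.

∂_1: C_1 → C_0 maps an edge to its endpoints' difference, ∂[p,q] = q − p. For instance
  ∂dj = j − d.
The resulting 10×15 matrix has rank 9, and its Smith normal form has invariant factors (1,1,1,1,1,1,1,1,1).

The boundary map ∂_2: C_2 → C_1 acts by ∂[p,q,r] = [q,r] − [p,r] + [p,q]. For instance
  ∂adf = df − af + ad,
  ∂def = ef − df + de.
The 15×4 boundary matrix has rank 4 and Smith normal form diag(1,1,1,1).

From H_k ≅ ker(∂_k) / im(∂_{k+1}) we obtain:

  H_0: rank C_0 − rank ∂_1 = 10 − 9 = 1, and the invariant factors of ∂_1 are all 1, so H_0 = Z.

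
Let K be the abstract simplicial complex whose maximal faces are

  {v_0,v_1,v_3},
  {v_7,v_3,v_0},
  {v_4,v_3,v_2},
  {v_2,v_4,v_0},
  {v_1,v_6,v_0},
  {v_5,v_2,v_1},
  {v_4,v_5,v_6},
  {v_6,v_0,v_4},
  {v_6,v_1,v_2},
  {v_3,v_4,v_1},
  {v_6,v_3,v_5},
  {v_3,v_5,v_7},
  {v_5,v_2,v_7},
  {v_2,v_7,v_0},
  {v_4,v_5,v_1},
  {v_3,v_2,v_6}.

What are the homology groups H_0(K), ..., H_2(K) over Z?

H_0 = Z,  H_1 = Z^2,  H_2 = Z.

Take the total order v_0 < v_1 < v_2 < v_3 < v_4 < v_5 < v_6 < v_7 on the vertex set. Then K (dimension 2) consists of the simplices:

  0-simplices (8): [v_0], [v_1], [v_2], [v_3], [v_4], [v_5], [v_6], [v_7]
  1-simplices (24): (24 of them)
  2-simplices (16): (16 of them)

giving chain groups C_0 ≅ Z^8, C_1 ≅ Z^24, C_2 ≅ Z^16.

The boundary map ∂_1: C_1 → C_0 sends each edge [p,q] (with p < q) to q − p. For instance
  ∂[v_4,v_5] = [v_5] − [v_4].
The resulting 8×24 matrix has rank 7, and its Smith normal form has invariant factors (1,1,1,1,1,1,1).

The boundary map ∂_2: C_2 → C_1 maps a triangle to the signed sum of its edges. For instance
  ∂[v_2,v_5,v_7] = [v_5,v_7] − [v_2,v_7] + [v_2,v_5],
  ∂[v_0,v_3,v_7] = [v_3,v_7] − [v_0,v_7] + [v_0,v_3].
The 24×16 boundary matrix has rank 15 and Smith normal form diag(1,1,1,1,1,1,1,1,1,1,1,1,1,1,1).

Computing H_k = (kernel of ∂_k) / (image of ∂_{k+1}):

  H_0: rank C_0 − rank ∂_1 = 8 − 7 = 1, and the invariant factors of ∂_1 are all 1, so H_0 ≅ Z.
  H_1: rank ker ∂_1 − rank ∂_2 = (24 − 7) − 15 = 2, and the invariant factors of ∂_2 are all 1, so H_1 ≅ Z^2.
  H_2: rank ker ∂_2 − rank ∂_3 = (16 − 15) − 0 = 1, and there is no ∂_3, so H_2 ≅ Z.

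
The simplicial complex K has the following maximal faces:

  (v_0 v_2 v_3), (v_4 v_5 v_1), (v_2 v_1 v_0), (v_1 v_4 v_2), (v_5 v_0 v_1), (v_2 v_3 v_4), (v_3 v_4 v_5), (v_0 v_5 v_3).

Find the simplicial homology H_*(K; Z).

H_0 = Z,  H_1 = 0,  H_2 = Z.

Take the total order v_0 < v_1 < v_2 < v_3 < v_4 < v_5 on the vertex set. Then K (dimension 2) consists of the simplices:

  0-simplices (6): [v_0], [v_1], [v_2], [v_3], [v_4], [v_5]
  1-simplices (12): [v_0,v_1], [v_0,v_2], [v_0,v_3], [v_0,v_5], [v_1,v_2], [v_1,v_4], [v_1,v_5], [v_2,v_3], [v_2,v_4], [v_3,v_4], [v_3,v_5], [v_4,v_5]
  2-simplices (8): [v_0,v_1,v_2], [v_0,v_1,v_5], [v_0,v_2,v_3], [v_0,v_3,v_5], [v_1,v_2,v_4], [v_1,v_4,v_5], [v_2,v_3,v_4], [v_3,v_4,v_5]

so the chain groups are C_0 ≅ Z^6, C_1 ≅ Z^12, C_2 ≅ Z^8.

Boundary ∂_1: C_1 → C_0 maps an edge to its endpoints' difference, ∂[p,q] = q − p.
The resulting 6×12 matrix has rank 5, and its Smith normal form has invariant factors (1,1,1,1,1).

Boundary ∂_2: C_2 → C_1 acts by ∂[p,q,r] = [q,r] − [p,r] + [p,q]. For instance
  ∂[v_0,v_2,v_3] = [v_2,v_3] − [v_0,v_3] + [v_0,v_2],
  ∂[v_3,v_4,v_5] = [v_4,v_5] − [v_3,v_5] + [v_3,v_4].
As a 12×8 matrix over Z this has rank 7, with invariant factors (1,1,1,1,1,1,1).

From H_k ≅ ker(∂_k) / im(∂_{k+1}) we obtain:

  H_0: rank C_0 − rank ∂_1 = 6 − 5 = 1, and the invariant factors of ∂_1 are all 1, so H_0 ≅ Z.
  H_1: rank ker ∂_1 − rank ∂_2 = (12 − 5) − 7 = 0, and the invariant factors of ∂_2 are all 1, so H_1 ≅ 0.
  H_2: rank ker ∂_2 − rank ∂_3 = (8 − 7) − 0 = 1, and there is no ∂_3, so H_2 ≅ Z.

(K is a triangulation of the 2-sphere S^2.)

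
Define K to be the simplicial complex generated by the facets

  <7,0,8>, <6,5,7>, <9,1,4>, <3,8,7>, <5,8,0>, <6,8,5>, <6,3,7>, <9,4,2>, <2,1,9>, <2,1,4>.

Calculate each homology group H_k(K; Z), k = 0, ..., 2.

Order the vertices as 0 < 1 < 2 < 3 < 4 < 5 < 6 < 7 < 8 < 9. Listing each simplex with vertices in this order, K has dimension 2 with simplices:

  0-simplices (10): [0], [1], [2], [3], [4], [5], [6], [7], [8], [9]
  1-simplices (18): [0,5], [0,7], [0,8], [1,2], [1,4], [1,9], [2,4], [2,9], [3,6], [3,7], [3,8], [4,9], [5,6], [5,7], [5,8], [6,7], [6,8], [7,8]
  2-simplices (10): [0,5,8], [0,7,8], [1,2,4], [1,2,9], [1,4,9], [2,4,9], [3,6,7], [3,7,8], [5,6,7], [5,6,8]

Hence C_0 ≅ Z^10, C_1 ≅ Z^18, C_2 ≅ Z^10.

∂_1: C_1 → C_0 maps an edge to its endpoints' difference, ∂[p,q] = q − p.
The resulting 10×18 matrix has rank 8, and its Smith normal form has invariant factors (1,1,1,1,1,1,1,1).

The boundary map ∂_2: C_2 → C_1 sends each 2-simplex [p,q,r] to [q,r] − [p,r] + [p,q]. For instance
  ∂[1,2,9] = [2,9] − [1,9] + [1,2],
  ∂[0,5,8] = [5,8] − [0,8] + [0,5].
As a 18×10 matrix over Z this has rank 9, with invariant factors (1,1,1,1,1,1,1,1,1).

From H_k ≅ ker(∂_k) / im(∂_{k+1}) we obtain:

  H_0: rank C_0 − rank ∂_1 = 10 − 8 = 2, and the invariant factors of ∂_1 are all 1, so H_0 = Z^2.
  H_1: rank ker ∂_1 − rank ∂_2 = (18 − 8) − 9 = 1, and the invariant factors of ∂_2 are all 1, so H_1 = Z.
  H_2: rank ker ∂_2 − rank ∂_3 = (10 − 9) − 0 = 1, and there is no ∂_3, so H_2 = Z.

H_0 ≅ Z^2,  H_1 ≅ Z,  H_2 ≅ Z.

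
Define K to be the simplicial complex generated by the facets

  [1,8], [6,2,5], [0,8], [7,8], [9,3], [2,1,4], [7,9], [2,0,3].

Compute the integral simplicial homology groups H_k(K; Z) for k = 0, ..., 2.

We work with the vertex ordering 0 < 1 < 2 < 3 < 4 < 5 < 6 < 7 < 8 < 9. The simplices of K, each written with vertices in increasing order, are:

  0-simplices (10): [0], [1], [2], [3], [4], [5], [6], [7], [8], [9]
  1-simplices (14): [0,2], [0,3], [0,8], [1,2], [1,4], [1,8], [2,3], [2,4], [2,5], [2,6], [3,9], [5,6], [7,8], [7,9]
  2-simplices (3): [0,2,3], [1,2,4], [2,5,6]

giving chain groups C_0 ≅ Z^10, C_1 ≅ Z^14, C_2 ≅ Z^3.

∂_1: C_1 → C_0 is given by ∂[p,q] = [q] − [p]. For instance
  ∂[0,2] = [2] − [0].
The resulting 10×14 matrix has rank 9, and its Smith normal form has invariant factors (1,1,1,1,1,1,1,1,1).

The boundary map ∂_2: C_2 → C_1 acts by ∂[p,q,r] = [q,r] − [p,r] + [p,q]. For instance
  ∂[2,5,6] = [5,6] − [2,6] + [2,5],
  ∂[0,2,3] = [2,3] − [0,3] + [0,2].
This gives a 14×3 integer matrix of rank 3; reducing to Smith normal form yields diagonal entries (1,1,1).

From H_k ≅ ker(∂_k) / im(∂_{k+1}) we obtain:

  H_0: rank C_0 − rank ∂_1 = 10 − 9 = 1, and the invariant factors of ∂_1 are all 1, so H_0 ≅ Z.
  H_1: rank ker ∂_1 − rank ∂_2 = (14 − 9) − 3 = 2, and the invariant factors of ∂_2 are all 1, so H_1 ≅ Z^2.
  H_2: rank ker ∂_2 − rank ∂_3 = (3 − 3) − 0 = 0, and there is no ∂_3, so H_2 ≅ 0.

As a check, the Euler characteristic is 10 − 14 + 3 = -1, which agrees with 1 − 2 + 0 = -1.

H_0 = Z,  H_1 = Z^2,  H_2 = 0.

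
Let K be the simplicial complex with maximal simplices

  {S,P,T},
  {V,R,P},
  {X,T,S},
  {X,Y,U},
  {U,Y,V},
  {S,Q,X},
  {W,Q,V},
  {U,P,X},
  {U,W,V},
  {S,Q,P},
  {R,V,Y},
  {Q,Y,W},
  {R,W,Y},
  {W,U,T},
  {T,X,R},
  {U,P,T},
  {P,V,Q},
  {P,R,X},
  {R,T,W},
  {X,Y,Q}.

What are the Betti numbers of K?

We work with the vertex ordering P < Q < R < S < T < U < V < W < X < Y. The simplices of K, each written with vertices in increasing order, are:

  0-simplices (10): P, Q, R, S, T, U, V, W, X, Y
  1-simplices (30): PQ, PR, PS, PT, PU, PV, PX, QS, QV, QW, QX, QY, RT, RV, RW, RX, RY, ST, SX, TU, TW, TX, UV, UW, UX, UY, VW, VY, WY, XY
  2-simplices (20): PQS, PQV, PRV, PRX, PST, PTU, PUX, QSX, QVW, QWY, QXY, RTW, RTX, RVY, RWY, STX, TUW, UVW, UVY, UXY

so the chain groups are C_0 ≅ Z^10, C_1 ≅ Z^30, C_2 ≅ Z^20.

Boundary ∂_1: C_1 → C_0 maps an edge to its endpoints' difference, ∂[p,q] = q − p. For instance
  ∂UX = X − U.
This gives a 10×30 integer matrix of rank 9; reducing to Smith normal form yields diagonal entries (1,1,1,1,1,1,1,1,1).

∂_2: C_2 → C_1 acts by ∂[p,q,r] = [q,r] − [p,r] + [p,q]. For instance
  ∂PQV = QV − PV + PQ,
  ∂PST = ST − PT + PS.
The 30×20 boundary matrix has rank 20 and Smith normal form diag(1,1,1,1,1,1,1,1,1,1,1,1,1,1,1,1,1,1,1,2).

Computing H_k = (kernel of ∂_k) / (image of ∂_{k+1}):

  H_0: rank C_0 − rank ∂_1 = 10 − 9 = 1, and the invariant factors of ∂_1 are all 1, so H_0 = Z.
  H_1: rank ker ∂_1 − rank ∂_2 = (30 − 9) − 20 = 1, and ∂_2 has invariant factor 2 > 1, so H_1 = Z × Z/2.
  H_2: rank ker ∂_2 − rank ∂_3 = (20 − 20) − 0 = 0, and there is no ∂_3, so H_2 = 0.

As a check, the Euler characteristic is 10 − 30 + 20 = 0, which agrees with 1 − 1 + 0 = 0.
(K is a triangulation of the Klein bottle.)

Hence the Betti numbers are b_0 = 1, b_1 = 1, b_2 = 0.

b_0 = 1, b_1 = 1, b_2 = 0.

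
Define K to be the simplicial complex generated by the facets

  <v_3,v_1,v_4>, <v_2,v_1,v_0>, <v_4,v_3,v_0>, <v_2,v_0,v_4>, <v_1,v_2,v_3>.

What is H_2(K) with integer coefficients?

H_2 = 0.

We work with the vertex ordering v_0 < v_1 < v_2 < v_3 < v_4. The simplices of K, each written with vertices in increasing order, are:

  0-simplices (5): [v_0], [v_1], [v_2], [v_3], [v_4]
  1-simplices (10): [v_0,v_1], [v_0,v_2], [v_0,v_3], [v_0,v_4], [v_1,v_2], [v_1,v_3], [v_1,v_4], [v_2,v_3], [v_2,v_4], [v_3,v_4]
  2-simplices (5): [v_0,v_1,v_2], [v_0,v_2,v_4], [v_0,v_3,v_4], [v_1,v_2,v_3], [v_1,v_3,v_4]

Hence C_0 ≅ Z^5, C_1 ≅ Z^10, C_2 ≅ Z^5.

The boundary map ∂_1: C_1 → C_0 is given by ∂[p,q] = [q] − [p]. For instance
  ∂[v_1,v_3] = [v_3] − [v_1].
The 5×10 boundary matrix has rank 4 and Smith normal form diag(1,1,1,1).

∂_2: C_2 → C_1 acts by ∂[p,q,r] = [q,r] − [p,r] + [p,q]. For instance
  ∂[v_1,v_2,v_3] = [v_2,v_3] − [v_1,v_3] + [v_1,v_2],
  ∂[v_1,v_3,v_4] = [v_3,v_4] − [v_1,v_4] + [v_1,v_3].
The 10×5 boundary matrix has rank 5 and Smith normal form diag(1,1,1,1,1).

Now H_k = ker ∂_k / im ∂_{k+1}, so:

  H_2: rank ker ∂_2 − rank ∂_3 = (5 − 5) − 0 = 0, and there is no ∂_3, so H_2 ≅ 0.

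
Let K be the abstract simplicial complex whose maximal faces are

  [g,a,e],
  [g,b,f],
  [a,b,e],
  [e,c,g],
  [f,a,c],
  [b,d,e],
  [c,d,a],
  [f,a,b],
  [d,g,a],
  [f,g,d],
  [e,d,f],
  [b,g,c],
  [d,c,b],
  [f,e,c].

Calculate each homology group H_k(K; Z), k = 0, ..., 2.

H_0 ≅ Z,  H_1 ≅ Z^2,  H_2 ≅ Z.

We work with the vertex ordering a < b < c < d < e < f < g. The simplices of K, each written with vertices in increasing order, are:

  0-simplices (7): a, b, c, d, e, f, g
  1-simplices (21): ab, ac, ad, ae, af, ag, bc, bd, be, bf, bg, cd, ce, cf, cg, de, df, dg, ef, eg, fg
  2-simplices (14): abe, abf, acd, acf, adg, aeg, bcd, bcg, bde, bfg, cef, ceg, def, dfg

Hence C_0 ≅ Z^7, C_1 ≅ Z^21, C_2 ≅ Z^14.

Boundary ∂_1: C_1 → C_0 maps an edge to its endpoints' difference, ∂[p,q] = q − p. For instance
  ∂cg = g − c.
The 7×21 boundary matrix has rank 6 and Smith normal form diag(1,1,1,1,1,1).

∂_2: C_2 → C_1 maps a triangle to the signed sum of its edges. For instance
  ∂bcg = cg − bg + bc,
  ∂acd = cd − ad + ac.
This gives a 21×14 integer matrix of rank 13; reducing to Smith normal form yields diagonal entries (1,1,1,1,1,1,1,1,1,1,1,1,1).

Computing H_k = (kernel of ∂_k) / (image of ∂_{k+1}):

  H_0: rank C_0 − rank ∂_1 = 7 − 6 = 1, and the invariant factors of ∂_1 are all 1, so H_0 = Z.
  H_1: rank ker ∂_1 − rank ∂_2 = (21 − 6) − 13 = 2, and the invariant factors of ∂_2 are all 1, so H_1 = Z^2.
  H_2: rank ker ∂_2 − rank ∂_3 = (14 − 13) − 0 = 1, and there is no ∂_3, so H_2 = Z.

As a check, the Euler characteristic is 7 − 21 + 14 = 0, which agrees with 1 − 2 + 1 = 0.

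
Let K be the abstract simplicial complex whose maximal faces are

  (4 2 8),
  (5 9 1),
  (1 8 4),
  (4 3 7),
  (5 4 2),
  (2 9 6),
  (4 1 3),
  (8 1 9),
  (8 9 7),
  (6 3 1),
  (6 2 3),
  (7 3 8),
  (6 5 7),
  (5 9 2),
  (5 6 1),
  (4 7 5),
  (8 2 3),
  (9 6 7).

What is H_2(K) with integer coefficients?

Take the total order 1 < 2 < 3 < 4 < 5 < 6 < 7 < 8 < 9 on the vertex set. Then K (dimension 2) consists of the simplices:

  0-simplices (9): [1], [2], [3], [4], [5], [6], [7], [8], [9]
  1-simplices (27): (27 of them)
  2-simplices (18): [1,3,4], [1,3,6], [1,4,8], [1,5,6], [1,5,9], [1,8,9], [2,3,6], [2,3,8], [2,4,5], [2,4,8], [2,5,9], [2,6,9], [3,4,7], [3,7,8], [4,5,7], [5,6,7], [6,7,9], [7,8,9]

giving chain groups C_0 ≅ Z^9, C_1 ≅ Z^27, C_2 ≅ Z^18.

The boundary map ∂_1: C_1 → C_0 maps an edge to its endpoints' difference, ∂[p,q] = q − p. For instance
  ∂[3,8] = [8] − [3].
As a 9×27 matrix over Z this has rank 8, with invariant factors (1,1,1,1,1,1,1,1).

∂_2: C_2 → C_1 sends each 2-simplex [p,q,r] to [q,r] − [p,r] + [p,q]. For instance
  ∂[5,6,7] = [6,7] − [5,7] + [5,6],
  ∂[2,3,6] = [3,6] − [2,6] + [2,3].
The resulting 27×18 matrix has rank 18, and its Smith normal form has invariant factors (1,1,1,1,1,1,1,1,1,1,1,1,1,1,1,1,1,2).

From H_k ≅ ker(∂_k) / im(∂_{k+1}) we obtain:

  H_2: rank ker ∂_2 − rank ∂_3 = (18 − 18) − 0 = 0, and there is no ∂_3, so H_2 ≅ 0.

(K is a triangulation of the Klein bottle.)

H_2 ≅ 0.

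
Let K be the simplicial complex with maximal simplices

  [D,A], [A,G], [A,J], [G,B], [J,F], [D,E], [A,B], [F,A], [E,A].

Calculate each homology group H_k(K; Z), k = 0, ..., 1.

Take the total order A < B < D < E < F < G < J on the vertex set. Then K (dimension 1) consists of the simplices:

  0-simplices (7): A, B, D, E, F, G, J
  1-simplices (9): AB, AD, AE, AF, AG, AJ, BG, DE, FJ

Hence C_0 ≅ Z^7, C_1 ≅ Z^9.

The boundary map ∂_1: C_1 → C_0 sends each edge [p,q] (with p < q) to q − p. For instance
  ∂AE = E − A.
This gives a 7×9 integer matrix of rank 6; reducing to Smith normal form yields diagonal entries (1,1,1,1,1,1).

Computing H_k = (kernel of ∂_k) / (image of ∂_{k+1}):

  H_0: rank C_0 − rank ∂_1 = 7 − 6 = 1, and the invariant factors of ∂_1 are all 1, so H_0 ≅ Z.
  H_1: rank ker ∂_1 − rank ∂_2 = (9 − 6) − 0 = 3, and there is no ∂_2, so H_1 ≅ Z^3.

H_0 = Z,  H_1 = Z^3.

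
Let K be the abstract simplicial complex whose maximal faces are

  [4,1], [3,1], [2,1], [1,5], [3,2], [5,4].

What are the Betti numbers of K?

b_0 = 1, b_1 = 2.

Order the vertices as 1 < 2 < 3 < 4 < 5. Listing each simplex with vertices in this order, K has dimension 1 with simplices:

  0-simplices (5): [1], [2], [3], [4], [5]
  1-simplices (6): [1,2], [1,3], [1,4], [1,5], [2,3], [4,5]

so the chain groups are C_0 ≅ Z^5, C_1 ≅ Z^6.

The boundary map ∂_1: C_1 → C_0 sends each edge [p,q] (with p < q) to q − p. For instance
  ∂[1,2] = [2] − [1].
As a 5×6 matrix over Z this has rank 4, with invariant factors (1,1,1,1).

From H_k ≅ ker(∂_k) / im(∂_{k+1}) we obtain:

  H_0: rank C_0 − rank ∂_1 = 5 − 4 = 1, and the invariant factors of ∂_1 are all 1, so H_0 ≅ Z.
  H_1: rank ker ∂_1 − rank ∂_2 = (6 − 4) − 0 = 2, and there is no ∂_2, so H_1 ≅ Z^2.

As a check, the Euler characteristic is 5 − 6 = -1, which agrees with 1 − 2 = -1.

Hence the Betti numbers are b_0 = 1, b_1 = 2.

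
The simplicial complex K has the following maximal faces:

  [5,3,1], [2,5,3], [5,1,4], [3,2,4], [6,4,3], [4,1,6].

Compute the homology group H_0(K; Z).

H_0 ≅ Z.

Order the vertices as 1 < 2 < 3 < 4 < 5 < 6. Listing each simplex with vertices in this order, K has dimension 2 with simplices:

  0-simplices (6): [1], [2], [3], [4], [5], [6]
  1-simplices (12): [1,3], [1,4], [1,5], [1,6], [2,3], [2,4], [2,5], [3,4], [3,5], [3,6], [4,5], [4,6]
  2-simplices (6): [1,3,5], [1,4,5], [1,4,6], [2,3,4], [2,3,5], [3,4,6]

giving chain groups C_0 ≅ Z^6, C_1 ≅ Z^12, C_2 ≅ Z^6.

The boundary map ∂_1: C_1 → C_0 maps an edge to its endpoints' difference, ∂[p,q] = q − p. For instance
  ∂[3,6] = [6] − [3].
As a 6×12 matrix over Z this has rank 5, with invariant factors (1,1,1,1,1).

∂_2: C_2 → C_1 acts by ∂[p,q,r] = [q,r] − [p,r] + [p,q]. For instance
  ∂[3,4,6] = [4,6] − [3,6] + [3,4],
  ∂[2,3,4] = [3,4] − [2,4] + [2,3].
This gives a 12×6 integer matrix of rank 6; reducing to Smith normal form yields diagonal entries (1,1,1,1,1,1).

Computing H_k = (kernel of ∂_k) / (image of ∂_{k+1}):

  H_0: rank C_0 − rank ∂_1 = 6 − 5 = 1, and the invariant factors of ∂_1 are all 1, so H_0 ≅ Z.

(K is a triangulation of the cylinder S^1 x I.)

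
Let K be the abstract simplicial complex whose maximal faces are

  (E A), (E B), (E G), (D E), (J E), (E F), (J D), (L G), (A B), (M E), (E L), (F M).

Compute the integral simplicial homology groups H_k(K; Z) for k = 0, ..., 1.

H_0 ≅ Z,  H_1 ≅ Z^4.

Order the vertices as A < B < D < E < F < G < J < L < M. Listing each simplex with vertices in this order, K has dimension 1 with simplices:

  0-simplices (9): A, B, D, E, F, G, J, L, M
  1-simplices (12): AB, AE, BE, DE, DJ, EF, EG, EJ, EL, EM, FM, GL

Hence C_0 ≅ Z^9, C_1 ≅ Z^12.

The boundary map ∂_1: C_1 → C_0 sends each edge [p,q] (with p < q) to q − p.
The resulting 9×12 matrix has rank 8, and its Smith normal form has invariant factors (1,1,1,1,1,1,1,1).

From H_k ≅ ker(∂_k) / im(∂_{k+1}) we obtain:

  H_0: rank C_0 − rank ∂_1 = 9 − 8 = 1, and the invariant factors of ∂_1 are all 1, so H_0 = Z.
  H_1: rank ker ∂_1 − rank ∂_2 = (12 − 8) − 0 = 4, and there is no ∂_2, so H_1 = Z^4.

As a check, the Euler characteristic is 9 − 12 = -3, which agrees with 1 − 4 = -3.
(K is a triangulation of a wedge of 4 circles.)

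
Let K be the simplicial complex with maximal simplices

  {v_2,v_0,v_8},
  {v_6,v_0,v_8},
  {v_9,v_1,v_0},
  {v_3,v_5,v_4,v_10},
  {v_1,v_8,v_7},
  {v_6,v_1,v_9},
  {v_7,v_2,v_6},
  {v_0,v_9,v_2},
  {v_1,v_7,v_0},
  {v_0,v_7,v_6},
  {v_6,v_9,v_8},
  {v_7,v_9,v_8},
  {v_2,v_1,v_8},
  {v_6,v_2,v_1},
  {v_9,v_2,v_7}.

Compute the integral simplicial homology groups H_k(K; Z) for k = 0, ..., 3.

Fix the vertex order v_0 < v_1 < v_2 < v_3 < v_4 < v_5 < v_6 < v_7 < v_8 < v_9 < v_10 and write every simplex with vertices in increasing order. Then dim K = 3 and the simplices of K are:

  0-simplices (11): [v_0], [v_1], [v_2], [v_3], [v_4], [v_5], [v_6], [v_7], [v_8], [v_9], [v_10]
  1-simplices (27): (27 of them)
  2-simplices (18): (18 of them)
  3-simplices (1): [v_3,v_4,v_5,v_10]

giving chain groups C_0 ≅ Z^11, C_1 ≅ Z^27, C_2 ≅ Z^18, C_3 ≅ Z^1.

Boundary ∂_1: C_1 → C_0 maps an edge to its endpoints' difference, ∂[p,q] = q − p. For instance
  ∂[v_0,v_7] = [v_7] − [v_0].
The resulting 11×27 matrix has rank 9, and its Smith normal form has invariant factors (1,1,1,1,1,1,1,1,1).

∂_2: C_2 → C_1 acts by ∂[p,q,r] = [q,r] − [p,r] + [p,q]. For instance
  ∂[v_2,v_7,v_9] = [v_7,v_9] − [v_2,v_9] + [v_2,v_7],
  ∂[v_0,v_2,v_8] = [v_2,v_8] − [v_0,v_8] + [v_0,v_2].
The resulting 27×18 matrix has rank 16, and its Smith normal form has invariant factors (1,1,1,1,1,1,1,1,1,1,1,1,1,1,1,1).

Boundary ∂_3: C_3 → C_2 sends each 3-simplex σ to the alternating sum Σ_i (−1)^i (σ with its i-th vertex removed). For instance
  ∂[v_3,v_4,v_5,v_10] = [v_4,v_5,v_10] − [v_3,v_5,v_10] + [v_3,v_4,v_10] − [v_3,v_4,v_5].
As a 18×1 matrix over Z this has rank 1, with invariant factors (1).

Now H_k = ker ∂_k / im ∂_{k+1}, so:

  H_0: rank C_0 − rank ∂_1 = 11 − 9 = 2, and the invariant factors of ∂_1 are all 1, so H_0 = Z^2.
  H_1: rank ker ∂_1 − rank ∂_2 = (27 − 9) − 16 = 2, and the invariant factors of ∂_2 are all 1, so H_1 = Z^2.
  H_2: rank ker ∂_2 − rank ∂_3 = (18 − 16) − 1 = 1, and the invariant factors of ∂_3 are all 1, so H_2 = Z.
  H_3: rank ker ∂_3 − rank ∂_4 = (1 − 1) − 0 = 0, and there is no ∂_4, so H_3 = 0.

H_0 ≅ Z^2,  H_1 ≅ Z^2,  H_2 ≅ Z,  H_3 = 0.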